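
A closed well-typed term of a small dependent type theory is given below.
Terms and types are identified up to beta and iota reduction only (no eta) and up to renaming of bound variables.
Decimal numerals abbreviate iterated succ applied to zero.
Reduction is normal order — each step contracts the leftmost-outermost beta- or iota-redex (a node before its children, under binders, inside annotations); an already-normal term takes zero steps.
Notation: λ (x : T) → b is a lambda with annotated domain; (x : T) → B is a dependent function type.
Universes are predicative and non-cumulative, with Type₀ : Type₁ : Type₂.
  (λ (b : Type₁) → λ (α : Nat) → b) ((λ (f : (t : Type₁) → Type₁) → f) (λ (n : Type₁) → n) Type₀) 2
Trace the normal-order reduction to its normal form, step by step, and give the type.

normal-order reduction sequence:
  (λ (b : Type₁) → λ (α : Nat) → b) ((λ (f : (t : Type₁) → Type₁) → f) (λ (n : Type₁) → n) Type₀) 2
  ~> (λ (b : Nat) → (λ (α : (f : Type₁) → Type₁) → α) (λ (t : Type₁) → t) Type₀) 2
  ~> (λ (b : (α : Type₁) → Type₁) → b) (λ (f : Type₁) → f) Type₀
  ~> (λ (b : Type₁) → b) Type₀
  ~> Type₀
type:
  Type₁


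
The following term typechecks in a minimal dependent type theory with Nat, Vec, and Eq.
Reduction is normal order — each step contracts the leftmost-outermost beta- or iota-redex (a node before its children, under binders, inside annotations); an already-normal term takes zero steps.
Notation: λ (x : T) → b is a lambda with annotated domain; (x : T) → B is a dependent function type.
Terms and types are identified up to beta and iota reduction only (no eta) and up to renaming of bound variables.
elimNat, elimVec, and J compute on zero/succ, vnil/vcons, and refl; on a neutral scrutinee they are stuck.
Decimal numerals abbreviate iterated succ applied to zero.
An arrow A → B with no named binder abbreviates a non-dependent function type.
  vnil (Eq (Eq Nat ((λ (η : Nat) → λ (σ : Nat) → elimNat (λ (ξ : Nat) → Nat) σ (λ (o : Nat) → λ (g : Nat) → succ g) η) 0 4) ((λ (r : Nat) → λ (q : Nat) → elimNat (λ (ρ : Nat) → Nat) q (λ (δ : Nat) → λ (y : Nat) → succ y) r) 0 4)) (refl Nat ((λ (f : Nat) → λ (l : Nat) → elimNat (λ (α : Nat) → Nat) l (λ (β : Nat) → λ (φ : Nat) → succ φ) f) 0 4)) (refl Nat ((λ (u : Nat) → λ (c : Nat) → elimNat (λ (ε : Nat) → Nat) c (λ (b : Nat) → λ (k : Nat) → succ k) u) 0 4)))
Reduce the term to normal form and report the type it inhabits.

normal form:
  vnil (Eq (Eq Nat 4 4) (refl Nat 4) (refl Nat 4))
the term's type:
  Vec (Eq (Eq Nat 4 4) (refl Nat 4) (refl Nat 4)) 0
observation: 12 normal-order steps normalize the term, beginning with a beta-redex.


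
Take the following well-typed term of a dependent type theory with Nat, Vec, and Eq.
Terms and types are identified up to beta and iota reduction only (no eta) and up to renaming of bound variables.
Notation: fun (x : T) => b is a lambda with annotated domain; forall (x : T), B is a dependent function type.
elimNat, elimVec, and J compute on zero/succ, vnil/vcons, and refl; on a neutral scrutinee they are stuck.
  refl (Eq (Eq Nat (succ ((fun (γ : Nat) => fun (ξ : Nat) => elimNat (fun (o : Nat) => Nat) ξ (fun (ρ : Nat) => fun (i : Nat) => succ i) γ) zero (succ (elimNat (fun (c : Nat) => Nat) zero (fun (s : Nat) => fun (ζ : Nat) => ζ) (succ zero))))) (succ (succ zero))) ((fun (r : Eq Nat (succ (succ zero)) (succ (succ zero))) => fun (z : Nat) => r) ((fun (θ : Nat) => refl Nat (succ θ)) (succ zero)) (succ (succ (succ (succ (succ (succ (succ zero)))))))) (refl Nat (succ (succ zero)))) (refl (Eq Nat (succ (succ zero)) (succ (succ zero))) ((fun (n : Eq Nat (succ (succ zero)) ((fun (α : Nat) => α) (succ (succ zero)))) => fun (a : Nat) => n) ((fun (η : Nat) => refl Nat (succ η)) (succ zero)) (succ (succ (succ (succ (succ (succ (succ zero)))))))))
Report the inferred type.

the term's type:
  Eq (Eq (Eq Nat (succ (succ zero)) (succ (succ zero))) (refl Nat (succ (succ zero))) (refl Nat (succ (succ zero)))) (refl (Eq Nat (succ (succ zero)) (succ (succ zero))) (refl Nat (succ (succ zero)))) (refl (Eq Nat (succ (succ zero)) (succ (succ zero))) (refl Nat (succ (succ zero))))


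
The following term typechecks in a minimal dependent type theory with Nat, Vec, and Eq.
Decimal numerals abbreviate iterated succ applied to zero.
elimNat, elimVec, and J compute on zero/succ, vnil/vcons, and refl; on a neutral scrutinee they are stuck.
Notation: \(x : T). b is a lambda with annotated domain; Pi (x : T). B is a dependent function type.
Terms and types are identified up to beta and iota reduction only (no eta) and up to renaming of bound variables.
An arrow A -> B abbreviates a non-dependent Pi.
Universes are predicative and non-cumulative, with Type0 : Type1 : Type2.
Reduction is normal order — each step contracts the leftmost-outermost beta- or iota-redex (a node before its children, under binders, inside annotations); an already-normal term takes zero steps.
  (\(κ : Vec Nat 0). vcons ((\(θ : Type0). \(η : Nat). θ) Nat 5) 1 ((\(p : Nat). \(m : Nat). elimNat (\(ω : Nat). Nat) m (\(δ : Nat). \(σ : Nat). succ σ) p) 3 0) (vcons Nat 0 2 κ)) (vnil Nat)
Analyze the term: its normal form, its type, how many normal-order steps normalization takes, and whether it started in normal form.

normal form:
  vcons Nat 1 3 (vcons Nat 0 2 (vnil Nat))
type:
  Vec Nat 2
reduction steps (normal order): 15
started in normal form: no
first redex: a beta-redex


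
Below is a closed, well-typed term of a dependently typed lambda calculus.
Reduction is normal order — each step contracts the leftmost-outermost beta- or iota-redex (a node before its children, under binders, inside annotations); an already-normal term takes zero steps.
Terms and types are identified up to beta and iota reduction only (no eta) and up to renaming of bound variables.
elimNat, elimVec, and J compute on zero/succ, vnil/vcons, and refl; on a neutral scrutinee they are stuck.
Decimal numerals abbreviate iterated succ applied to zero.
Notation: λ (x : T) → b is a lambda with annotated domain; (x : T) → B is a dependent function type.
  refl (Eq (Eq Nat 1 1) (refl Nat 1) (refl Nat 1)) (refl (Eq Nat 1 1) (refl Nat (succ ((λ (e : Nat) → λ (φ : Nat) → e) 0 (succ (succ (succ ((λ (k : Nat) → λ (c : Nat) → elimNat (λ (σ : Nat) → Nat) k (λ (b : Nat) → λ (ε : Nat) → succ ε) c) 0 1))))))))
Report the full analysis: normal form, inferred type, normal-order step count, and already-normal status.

reduced normal form:
  refl (Eq (Eq Nat 1 1) (refl Nat 1) (refl Nat 1)) (refl (Eq Nat 1 1) (refl Nat 1))
type:
  Eq (Eq (Eq Nat 1 1) (refl Nat 1) (refl Nat 1)) (refl (Eq Nat 1 1) (refl Nat 1)) (refl (Eq Nat 1 1) (refl Nat 1))
normal-order step count: 2
already normal: no
first redex: a beta-redex


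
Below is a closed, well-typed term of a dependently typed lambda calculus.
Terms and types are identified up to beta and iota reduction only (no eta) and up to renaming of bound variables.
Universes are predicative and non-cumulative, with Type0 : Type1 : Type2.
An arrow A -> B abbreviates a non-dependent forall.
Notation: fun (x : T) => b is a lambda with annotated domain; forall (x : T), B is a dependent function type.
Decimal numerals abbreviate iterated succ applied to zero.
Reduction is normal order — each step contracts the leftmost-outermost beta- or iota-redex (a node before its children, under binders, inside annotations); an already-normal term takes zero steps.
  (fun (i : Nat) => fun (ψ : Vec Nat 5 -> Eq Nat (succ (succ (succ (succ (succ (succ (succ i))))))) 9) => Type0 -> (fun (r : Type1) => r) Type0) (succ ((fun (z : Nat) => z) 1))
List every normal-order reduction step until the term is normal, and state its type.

normal-order reduction:
  (fun (i : Nat) => fun (ψ : Vec Nat 5 -> Eq Nat (succ (succ (succ (succ (succ (succ (succ i))))))) 9) => Type0 -> (fun (r : Type1) => r) Type0) (succ ((fun (z : Nat) => z) 1))
  ~> fun (i : Vec Nat 5 -> Eq Nat (succ (succ (succ (succ (succ (succ (succ (succ ((fun (ψ : Nat) => ψ) 1))))))))) 9) => Type0 -> (fun (r : Type1) => r) Type0
  ~> fun (i : Vec Nat 5 -> Eq Nat 9 9) => Type0 -> (fun (ψ : Type1) => ψ) Type0
  ~> fun (i : Vec Nat 5 -> Eq Nat 9 9) => Type0 -> Type0
inferred type:
  (Vec Nat 5 -> Eq Nat 9 9) -> Type1


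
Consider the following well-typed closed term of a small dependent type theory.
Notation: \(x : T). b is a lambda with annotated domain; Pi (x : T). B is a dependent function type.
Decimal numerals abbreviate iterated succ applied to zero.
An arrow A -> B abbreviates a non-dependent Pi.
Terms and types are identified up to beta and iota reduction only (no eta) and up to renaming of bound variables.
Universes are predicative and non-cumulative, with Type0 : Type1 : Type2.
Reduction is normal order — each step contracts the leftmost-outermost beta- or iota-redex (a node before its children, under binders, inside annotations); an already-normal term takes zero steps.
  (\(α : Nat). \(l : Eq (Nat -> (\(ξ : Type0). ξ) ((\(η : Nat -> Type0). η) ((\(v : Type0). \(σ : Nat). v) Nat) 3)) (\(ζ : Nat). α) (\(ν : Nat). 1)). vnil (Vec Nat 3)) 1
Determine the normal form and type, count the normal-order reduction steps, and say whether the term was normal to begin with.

reduced normal form:
  \(α : Eq (Nat -> Nat) (\(l : Nat). 1) (\(ξ : Nat). 1)). vnil (Vec Nat 3)
type:
  Eq (Nat -> Nat) (\(α : Nat). 1) (\(l : Nat). 1) -> Vec (Vec Nat 3) 0
reduction steps (normal order): 5
term was already normal: no
first contracted redex: a beta-redex


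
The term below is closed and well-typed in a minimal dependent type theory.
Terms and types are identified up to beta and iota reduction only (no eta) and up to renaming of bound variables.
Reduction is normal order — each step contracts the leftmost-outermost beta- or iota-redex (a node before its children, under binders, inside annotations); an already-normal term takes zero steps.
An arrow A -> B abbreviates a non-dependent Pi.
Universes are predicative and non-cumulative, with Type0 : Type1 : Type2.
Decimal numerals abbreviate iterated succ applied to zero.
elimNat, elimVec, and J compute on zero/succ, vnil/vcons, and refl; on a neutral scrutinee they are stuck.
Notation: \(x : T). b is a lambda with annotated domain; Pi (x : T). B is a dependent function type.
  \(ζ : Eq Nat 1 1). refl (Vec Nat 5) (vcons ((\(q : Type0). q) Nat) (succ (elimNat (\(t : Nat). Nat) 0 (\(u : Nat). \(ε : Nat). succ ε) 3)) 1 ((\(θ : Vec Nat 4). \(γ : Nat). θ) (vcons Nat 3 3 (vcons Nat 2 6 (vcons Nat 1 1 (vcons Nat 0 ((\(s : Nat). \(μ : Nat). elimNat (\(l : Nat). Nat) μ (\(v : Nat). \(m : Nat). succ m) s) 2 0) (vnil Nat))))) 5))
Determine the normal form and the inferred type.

reduced normal form:
  \(ζ : Eq Nat 1 1). refl (Vec Nat 5) (vcons Nat 4 1 (vcons Nat 3 3 (vcons Nat 2 6 (vcons Nat 1 1 (vcons Nat 0 2 (vnil Nat))))))
the term's type:
  Eq Nat 1 1 -> Eq (Vec Nat 5) (vcons Nat 4 1 (vcons Nat 3 3 (vcons Nat 2 6 (vcons Nat 1 1 (vcons Nat 0 2 (vnil Nat)))))) (vcons Nat 4 1 (vcons Nat 3 3 (vcons Nat 2 6 (vcons Nat 1 1 (vcons Nat 0 2 (vnil Nat))))))
observation: the term reaches its normal form after 22 normal-order steps.


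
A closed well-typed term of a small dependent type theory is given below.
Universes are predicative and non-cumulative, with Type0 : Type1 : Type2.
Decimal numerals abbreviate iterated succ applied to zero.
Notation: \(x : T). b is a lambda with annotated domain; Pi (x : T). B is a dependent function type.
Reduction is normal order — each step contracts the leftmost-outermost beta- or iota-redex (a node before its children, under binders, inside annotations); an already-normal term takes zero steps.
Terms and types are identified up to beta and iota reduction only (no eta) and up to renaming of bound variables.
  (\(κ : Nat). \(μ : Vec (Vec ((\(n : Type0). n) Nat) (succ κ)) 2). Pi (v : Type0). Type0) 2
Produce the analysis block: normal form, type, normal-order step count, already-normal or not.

reduced normal form:
  \(κ : Vec (Vec Nat 3) 2). Pi (μ : Type0). Type0
type:
  Pi (κ : Vec (Vec Nat 3) 2). Type1
steps to reach normal form (normal order): 2
already normal: no
first redex: a beta-redex


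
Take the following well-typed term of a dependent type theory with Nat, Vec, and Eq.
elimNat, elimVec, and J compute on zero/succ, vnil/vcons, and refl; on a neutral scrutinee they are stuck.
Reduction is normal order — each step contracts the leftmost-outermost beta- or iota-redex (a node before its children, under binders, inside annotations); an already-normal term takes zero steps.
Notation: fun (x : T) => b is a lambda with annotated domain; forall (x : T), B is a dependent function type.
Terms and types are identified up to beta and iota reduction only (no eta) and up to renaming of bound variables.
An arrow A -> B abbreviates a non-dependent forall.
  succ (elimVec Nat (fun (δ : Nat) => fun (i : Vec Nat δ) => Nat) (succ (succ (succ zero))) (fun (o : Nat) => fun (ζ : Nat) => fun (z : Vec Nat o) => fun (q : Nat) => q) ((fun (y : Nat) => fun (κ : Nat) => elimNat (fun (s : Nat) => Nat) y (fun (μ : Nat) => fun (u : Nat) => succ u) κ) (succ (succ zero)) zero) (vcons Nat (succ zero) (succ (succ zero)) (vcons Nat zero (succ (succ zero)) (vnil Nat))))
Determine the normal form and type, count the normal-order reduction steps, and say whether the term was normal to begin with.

normal form:
  succ (succ (succ (succ zero)))
type:
  Nat
normal-order step count: 11
already normal: no
first redex: an elimVec iota-redex


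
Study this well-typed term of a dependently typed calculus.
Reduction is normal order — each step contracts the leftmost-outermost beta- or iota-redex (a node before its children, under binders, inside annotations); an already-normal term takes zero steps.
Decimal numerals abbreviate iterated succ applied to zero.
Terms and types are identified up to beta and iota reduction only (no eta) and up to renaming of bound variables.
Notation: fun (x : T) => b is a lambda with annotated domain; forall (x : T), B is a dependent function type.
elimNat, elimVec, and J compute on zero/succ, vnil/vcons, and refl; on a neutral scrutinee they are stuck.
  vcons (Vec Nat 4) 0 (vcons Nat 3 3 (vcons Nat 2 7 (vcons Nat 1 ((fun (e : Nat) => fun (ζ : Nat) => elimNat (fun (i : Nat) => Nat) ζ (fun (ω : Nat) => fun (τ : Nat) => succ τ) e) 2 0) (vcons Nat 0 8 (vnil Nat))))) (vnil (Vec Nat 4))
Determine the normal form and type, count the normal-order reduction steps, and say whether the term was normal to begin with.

resulting normal form:
  vcons (Vec Nat 4) 0 (vcons Nat 3 3 (vcons Nat 2 7 (vcons Nat 1 2 (vcons Nat 0 8 (vnil Nat))))) (vnil (Vec Nat 4))
type:
  Vec (Vec Nat 4) 1
steps to reach normal form (normal order): 9
started in normal form: no
first redex: a beta-redex


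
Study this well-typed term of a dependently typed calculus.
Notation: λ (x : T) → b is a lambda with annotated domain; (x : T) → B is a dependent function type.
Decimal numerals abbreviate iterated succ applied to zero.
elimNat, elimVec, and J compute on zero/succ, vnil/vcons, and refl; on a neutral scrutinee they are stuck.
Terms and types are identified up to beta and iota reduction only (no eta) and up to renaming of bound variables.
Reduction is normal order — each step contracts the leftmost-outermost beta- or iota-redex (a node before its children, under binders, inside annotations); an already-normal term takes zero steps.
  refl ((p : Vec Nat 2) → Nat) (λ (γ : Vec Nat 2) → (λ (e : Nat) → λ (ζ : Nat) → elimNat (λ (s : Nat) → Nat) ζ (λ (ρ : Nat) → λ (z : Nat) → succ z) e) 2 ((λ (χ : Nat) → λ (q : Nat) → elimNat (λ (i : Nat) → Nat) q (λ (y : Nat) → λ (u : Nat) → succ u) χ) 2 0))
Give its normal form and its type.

normal form:
  refl ((p : Vec Nat 2) → Nat) (λ (γ : Vec Nat 2) → 4)
the term's type:
  Eq ((p : Vec Nat 2) → Nat) (λ (γ : Vec Nat 2) → 4) (λ (e : Vec Nat 2) → 4)
observation: the first redex contracted is a beta-redex; the normal form is reached in 18 normal-order steps.


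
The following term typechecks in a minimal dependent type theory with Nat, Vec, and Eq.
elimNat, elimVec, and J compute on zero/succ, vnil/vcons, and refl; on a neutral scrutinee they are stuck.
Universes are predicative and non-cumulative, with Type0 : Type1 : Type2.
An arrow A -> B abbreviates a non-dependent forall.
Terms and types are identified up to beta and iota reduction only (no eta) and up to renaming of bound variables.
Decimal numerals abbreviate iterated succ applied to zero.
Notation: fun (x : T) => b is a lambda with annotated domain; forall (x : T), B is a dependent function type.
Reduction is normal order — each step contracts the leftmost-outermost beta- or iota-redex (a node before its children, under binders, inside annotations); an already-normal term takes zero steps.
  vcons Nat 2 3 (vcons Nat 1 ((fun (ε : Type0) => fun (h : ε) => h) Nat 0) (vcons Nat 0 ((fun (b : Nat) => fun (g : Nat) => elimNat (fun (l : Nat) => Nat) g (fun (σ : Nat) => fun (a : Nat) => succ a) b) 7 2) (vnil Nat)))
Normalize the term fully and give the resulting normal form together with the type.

resulting normal form:
  vcons Nat 2 3 (vcons Nat 1 0 (vcons Nat 0 9 (vnil Nat)))
type:
  Vec Nat 3


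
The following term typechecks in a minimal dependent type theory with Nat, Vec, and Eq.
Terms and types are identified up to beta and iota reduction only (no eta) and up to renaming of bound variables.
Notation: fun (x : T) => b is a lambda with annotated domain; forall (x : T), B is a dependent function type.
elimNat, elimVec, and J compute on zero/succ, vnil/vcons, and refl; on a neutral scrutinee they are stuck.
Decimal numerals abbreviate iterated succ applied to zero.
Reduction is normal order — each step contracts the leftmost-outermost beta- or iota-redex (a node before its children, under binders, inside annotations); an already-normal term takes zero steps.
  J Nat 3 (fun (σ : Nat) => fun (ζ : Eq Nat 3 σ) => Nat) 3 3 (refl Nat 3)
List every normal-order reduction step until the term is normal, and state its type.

reduction (normal order):
  J Nat 3 (fun (σ : Nat) => fun (ζ : Eq Nat 3 σ) => Nat) 3 3 (refl Nat 3)
  ~> 3
type:
  Nat


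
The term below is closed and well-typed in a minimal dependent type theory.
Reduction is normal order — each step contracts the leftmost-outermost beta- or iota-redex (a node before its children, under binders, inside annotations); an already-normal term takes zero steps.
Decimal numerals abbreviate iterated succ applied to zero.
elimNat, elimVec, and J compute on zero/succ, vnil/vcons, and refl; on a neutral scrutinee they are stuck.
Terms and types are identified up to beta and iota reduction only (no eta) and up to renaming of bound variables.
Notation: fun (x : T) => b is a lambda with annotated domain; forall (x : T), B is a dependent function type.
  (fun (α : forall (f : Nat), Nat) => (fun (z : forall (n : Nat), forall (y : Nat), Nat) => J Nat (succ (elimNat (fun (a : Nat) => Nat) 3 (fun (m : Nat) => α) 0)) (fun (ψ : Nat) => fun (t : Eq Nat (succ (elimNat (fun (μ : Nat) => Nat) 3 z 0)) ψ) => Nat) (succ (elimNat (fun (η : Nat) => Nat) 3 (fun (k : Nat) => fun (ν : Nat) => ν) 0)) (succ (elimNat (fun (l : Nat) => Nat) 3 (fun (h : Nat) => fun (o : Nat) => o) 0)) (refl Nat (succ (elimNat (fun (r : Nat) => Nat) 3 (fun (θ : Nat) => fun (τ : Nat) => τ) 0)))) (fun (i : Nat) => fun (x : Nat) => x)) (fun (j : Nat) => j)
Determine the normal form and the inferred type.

resulting normal form:
  4
the term's type:
  Nat
observation: the term reaches its normal form after 4 normal-order steps.


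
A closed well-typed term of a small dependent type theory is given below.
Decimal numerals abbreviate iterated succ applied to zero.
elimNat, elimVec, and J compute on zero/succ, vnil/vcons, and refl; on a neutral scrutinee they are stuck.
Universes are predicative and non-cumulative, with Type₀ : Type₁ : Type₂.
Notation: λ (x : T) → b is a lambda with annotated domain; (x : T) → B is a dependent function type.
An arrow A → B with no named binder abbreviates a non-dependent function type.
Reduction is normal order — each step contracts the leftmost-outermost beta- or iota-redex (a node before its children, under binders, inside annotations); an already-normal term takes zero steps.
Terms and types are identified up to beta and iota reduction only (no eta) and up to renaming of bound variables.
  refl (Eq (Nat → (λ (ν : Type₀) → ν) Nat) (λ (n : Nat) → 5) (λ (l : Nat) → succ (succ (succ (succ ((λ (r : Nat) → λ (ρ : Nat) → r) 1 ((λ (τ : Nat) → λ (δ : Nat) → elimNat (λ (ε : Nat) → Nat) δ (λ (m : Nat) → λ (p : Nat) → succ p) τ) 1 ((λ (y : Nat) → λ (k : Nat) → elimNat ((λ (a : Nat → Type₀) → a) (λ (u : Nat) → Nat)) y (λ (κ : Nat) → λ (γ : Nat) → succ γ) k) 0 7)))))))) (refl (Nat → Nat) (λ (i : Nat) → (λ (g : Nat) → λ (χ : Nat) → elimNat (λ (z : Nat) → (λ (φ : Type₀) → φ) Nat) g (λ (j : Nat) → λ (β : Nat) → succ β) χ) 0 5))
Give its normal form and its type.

reduced normal form:
  refl (Eq (Nat → Nat) (λ (ν : Nat) → 5) (λ (n : Nat) → 5)) (refl (Nat → Nat) (λ (l : Nat) → 5))
type:
  Eq (Eq (Nat → Nat) (λ (ν : Nat) → 5) (λ (n : Nat) → 5)) (refl (Nat → Nat) (λ (l : Nat) → 5)) (refl (Nat → Nat) (λ (r : Nat) → 5))
observation: the term reaches its normal form after 21 normal-order steps.


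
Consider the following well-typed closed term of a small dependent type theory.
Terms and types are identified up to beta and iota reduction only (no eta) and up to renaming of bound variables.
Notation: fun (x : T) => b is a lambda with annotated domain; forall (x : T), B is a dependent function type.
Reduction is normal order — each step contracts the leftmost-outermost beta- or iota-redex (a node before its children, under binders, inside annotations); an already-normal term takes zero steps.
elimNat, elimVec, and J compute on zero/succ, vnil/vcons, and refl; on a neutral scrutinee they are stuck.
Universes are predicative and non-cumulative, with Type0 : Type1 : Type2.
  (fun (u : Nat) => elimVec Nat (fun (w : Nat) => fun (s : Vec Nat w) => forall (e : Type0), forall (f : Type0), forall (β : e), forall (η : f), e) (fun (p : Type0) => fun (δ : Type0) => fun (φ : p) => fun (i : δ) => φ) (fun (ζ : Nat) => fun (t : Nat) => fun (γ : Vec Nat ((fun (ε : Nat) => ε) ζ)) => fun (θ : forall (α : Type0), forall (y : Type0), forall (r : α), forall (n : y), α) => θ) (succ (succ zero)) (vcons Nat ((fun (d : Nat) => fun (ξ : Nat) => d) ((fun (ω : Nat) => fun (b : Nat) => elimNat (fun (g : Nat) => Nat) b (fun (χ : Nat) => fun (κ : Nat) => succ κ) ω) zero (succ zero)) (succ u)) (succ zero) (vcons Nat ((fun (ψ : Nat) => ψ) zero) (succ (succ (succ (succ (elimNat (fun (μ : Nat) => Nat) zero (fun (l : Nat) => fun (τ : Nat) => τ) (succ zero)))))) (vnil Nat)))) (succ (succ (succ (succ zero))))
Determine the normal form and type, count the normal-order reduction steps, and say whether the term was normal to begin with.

resulting normal form:
  fun (u : Type0) => fun (w : Type0) => fun (s : u) => fun (e : w) => s
the term's type:
  forall (u : Type0), forall (w : Type0), forall (s : u), forall (e : w), u
steps to reach normal form (normal order): 12
already normal: no
first contracted redex: a beta-redex


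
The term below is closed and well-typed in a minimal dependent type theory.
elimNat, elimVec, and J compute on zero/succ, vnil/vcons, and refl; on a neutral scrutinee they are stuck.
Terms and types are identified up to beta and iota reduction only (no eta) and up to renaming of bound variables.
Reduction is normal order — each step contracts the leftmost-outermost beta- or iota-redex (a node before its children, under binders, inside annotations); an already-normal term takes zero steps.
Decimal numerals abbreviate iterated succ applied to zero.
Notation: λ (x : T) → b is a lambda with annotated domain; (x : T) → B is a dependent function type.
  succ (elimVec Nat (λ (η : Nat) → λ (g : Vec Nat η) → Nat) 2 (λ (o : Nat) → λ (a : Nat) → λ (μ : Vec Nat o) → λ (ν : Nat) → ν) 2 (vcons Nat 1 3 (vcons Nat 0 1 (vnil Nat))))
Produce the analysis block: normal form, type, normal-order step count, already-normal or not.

reduced normal form:
  3
type:
  Nat
reduction steps (normal order): 11
already normal: no
first contracted redex: an elimVec iota-redex


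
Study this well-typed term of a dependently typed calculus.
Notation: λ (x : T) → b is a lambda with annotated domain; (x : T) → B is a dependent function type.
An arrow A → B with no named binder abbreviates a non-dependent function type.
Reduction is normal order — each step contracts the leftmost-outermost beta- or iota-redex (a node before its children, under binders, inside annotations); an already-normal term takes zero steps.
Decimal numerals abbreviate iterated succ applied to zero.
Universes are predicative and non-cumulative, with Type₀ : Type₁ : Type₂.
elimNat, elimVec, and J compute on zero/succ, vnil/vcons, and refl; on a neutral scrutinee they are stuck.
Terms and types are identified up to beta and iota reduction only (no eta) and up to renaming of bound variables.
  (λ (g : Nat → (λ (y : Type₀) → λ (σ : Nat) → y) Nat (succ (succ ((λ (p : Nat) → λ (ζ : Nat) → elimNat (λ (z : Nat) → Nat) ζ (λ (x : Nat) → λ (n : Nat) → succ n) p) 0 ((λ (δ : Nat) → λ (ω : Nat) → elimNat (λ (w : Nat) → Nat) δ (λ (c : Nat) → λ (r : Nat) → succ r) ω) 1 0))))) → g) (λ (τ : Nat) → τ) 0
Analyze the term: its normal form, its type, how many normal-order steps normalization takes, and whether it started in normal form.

normal form:
  0
type:
  Nat
reduction steps (normal order): 2
term was already normal: no
first contracted redex: a beta-redex


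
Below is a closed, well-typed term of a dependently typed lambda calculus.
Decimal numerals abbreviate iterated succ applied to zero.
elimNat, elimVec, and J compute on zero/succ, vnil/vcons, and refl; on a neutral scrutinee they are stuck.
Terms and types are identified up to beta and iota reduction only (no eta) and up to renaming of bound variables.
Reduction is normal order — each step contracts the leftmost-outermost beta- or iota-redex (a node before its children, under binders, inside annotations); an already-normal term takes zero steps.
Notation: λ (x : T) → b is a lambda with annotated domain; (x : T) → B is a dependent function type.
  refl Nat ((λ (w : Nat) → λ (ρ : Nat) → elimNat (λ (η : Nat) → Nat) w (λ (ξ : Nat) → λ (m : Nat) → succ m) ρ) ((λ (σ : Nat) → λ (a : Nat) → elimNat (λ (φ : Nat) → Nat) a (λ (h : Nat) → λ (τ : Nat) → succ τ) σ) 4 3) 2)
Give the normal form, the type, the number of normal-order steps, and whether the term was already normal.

resulting normal form:
  refl Nat 9
type:
  Eq Nat 9 9
reduction steps (normal order): 24
already normal: no
first redex: a beta-redex


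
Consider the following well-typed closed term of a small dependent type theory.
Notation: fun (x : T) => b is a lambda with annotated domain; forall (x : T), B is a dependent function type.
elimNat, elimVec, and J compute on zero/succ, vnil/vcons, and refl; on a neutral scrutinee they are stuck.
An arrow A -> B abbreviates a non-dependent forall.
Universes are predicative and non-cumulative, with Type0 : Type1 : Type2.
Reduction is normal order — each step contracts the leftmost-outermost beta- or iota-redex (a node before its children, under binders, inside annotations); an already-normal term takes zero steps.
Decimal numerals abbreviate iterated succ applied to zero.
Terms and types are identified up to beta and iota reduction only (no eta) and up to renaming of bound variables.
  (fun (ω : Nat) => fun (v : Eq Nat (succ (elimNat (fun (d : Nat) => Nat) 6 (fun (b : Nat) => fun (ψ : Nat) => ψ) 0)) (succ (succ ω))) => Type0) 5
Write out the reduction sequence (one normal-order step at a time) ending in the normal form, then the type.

normal-order reduction sequence:
  (fun (ω : Nat) => fun (v : Eq Nat (succ (elimNat (fun (d : Nat) => Nat) 6 (fun (b : Nat) => fun (ψ : Nat) => ψ) 0)) (succ (succ ω))) => Type0) 5
  ~> fun (ω : Eq Nat (succ (elimNat (fun (v : Nat) => Nat) 6 (fun (d : Nat) => fun (b : Nat) => b) 0)) 7) => Type0
  ~> fun (ω : Eq Nat 7 7) => Type0
type:
  Eq Nat 7 7 -> Type1


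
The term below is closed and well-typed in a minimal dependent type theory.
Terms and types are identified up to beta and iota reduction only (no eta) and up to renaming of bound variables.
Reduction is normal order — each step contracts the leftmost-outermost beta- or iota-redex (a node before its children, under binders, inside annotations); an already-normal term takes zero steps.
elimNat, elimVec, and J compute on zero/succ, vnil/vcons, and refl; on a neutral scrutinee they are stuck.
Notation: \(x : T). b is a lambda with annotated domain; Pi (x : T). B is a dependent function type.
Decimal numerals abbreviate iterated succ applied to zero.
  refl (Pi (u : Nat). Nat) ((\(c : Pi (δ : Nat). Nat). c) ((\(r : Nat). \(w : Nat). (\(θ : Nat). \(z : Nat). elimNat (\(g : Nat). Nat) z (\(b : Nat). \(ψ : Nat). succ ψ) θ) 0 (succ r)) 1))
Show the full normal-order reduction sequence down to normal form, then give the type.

normal-order reduction sequence:
  refl (Pi (u : Nat). Nat) ((\(c : Pi (δ : Nat). Nat). c) ((\(r : Nat). \(w : Nat). (\(θ : Nat). \(z : Nat). elimNat (\(g : Nat). Nat) z (\(b : Nat). \(ψ : Nat). succ ψ) θ) 0 (succ r)) 1))
  ~> refl (Pi (u : Nat). Nat) ((\(c : Nat). \(δ : Nat). (\(r : Nat). \(w : Nat). elimNat (\(θ : Nat). Nat) w (\(z : Nat). \(g : Nat). succ g) r) 0 (succ c)) 1)
  ~> refl (Pi (u : Nat). Nat) (\(c : Nat). (\(δ : Nat). \(r : Nat). elimNat (\(w : Nat). Nat) r (\(θ : Nat). \(z : Nat). succ z) δ) 0 2)
  ~> refl (Pi (u : Nat). Nat) (\(c : Nat). (\(δ : Nat). elimNat (\(r : Nat). Nat) δ (\(w : Nat). \(θ : Nat). succ θ) 0) 2)
  ~> refl (Pi (u : Nat). Nat) (\(c : Nat). elimNat (\(δ : Nat). Nat) 2 (\(r : Nat). \(w : Nat). succ w) 0)
  ~> refl (Pi (u : Nat). Nat) (\(c : Nat). 2)
type:
  Eq (Pi (u : Nat). Nat) (\(c : Nat). 2) (\(δ : Nat). 2)


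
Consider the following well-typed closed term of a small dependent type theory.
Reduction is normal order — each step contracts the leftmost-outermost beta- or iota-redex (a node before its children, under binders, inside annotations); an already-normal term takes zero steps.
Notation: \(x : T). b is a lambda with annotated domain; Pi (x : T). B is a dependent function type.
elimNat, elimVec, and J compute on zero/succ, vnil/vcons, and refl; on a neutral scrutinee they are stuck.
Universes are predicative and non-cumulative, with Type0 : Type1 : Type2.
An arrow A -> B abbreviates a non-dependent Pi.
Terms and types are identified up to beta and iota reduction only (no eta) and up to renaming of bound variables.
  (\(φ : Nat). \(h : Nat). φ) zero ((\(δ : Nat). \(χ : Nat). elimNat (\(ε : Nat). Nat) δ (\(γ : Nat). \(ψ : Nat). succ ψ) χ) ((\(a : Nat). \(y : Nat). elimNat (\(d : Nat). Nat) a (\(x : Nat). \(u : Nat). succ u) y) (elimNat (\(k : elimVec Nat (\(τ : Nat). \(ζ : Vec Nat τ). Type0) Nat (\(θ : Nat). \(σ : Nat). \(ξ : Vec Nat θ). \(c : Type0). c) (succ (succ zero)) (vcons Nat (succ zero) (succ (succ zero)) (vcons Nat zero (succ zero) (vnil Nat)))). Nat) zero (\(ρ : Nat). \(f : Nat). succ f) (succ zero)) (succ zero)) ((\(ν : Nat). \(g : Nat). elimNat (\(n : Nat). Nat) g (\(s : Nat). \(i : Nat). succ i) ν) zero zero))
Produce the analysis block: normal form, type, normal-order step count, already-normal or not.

normal form:
  zero
inferred type:
  Nat
normal-order step count: 2
term was already normal: no
first redex: a beta-redex


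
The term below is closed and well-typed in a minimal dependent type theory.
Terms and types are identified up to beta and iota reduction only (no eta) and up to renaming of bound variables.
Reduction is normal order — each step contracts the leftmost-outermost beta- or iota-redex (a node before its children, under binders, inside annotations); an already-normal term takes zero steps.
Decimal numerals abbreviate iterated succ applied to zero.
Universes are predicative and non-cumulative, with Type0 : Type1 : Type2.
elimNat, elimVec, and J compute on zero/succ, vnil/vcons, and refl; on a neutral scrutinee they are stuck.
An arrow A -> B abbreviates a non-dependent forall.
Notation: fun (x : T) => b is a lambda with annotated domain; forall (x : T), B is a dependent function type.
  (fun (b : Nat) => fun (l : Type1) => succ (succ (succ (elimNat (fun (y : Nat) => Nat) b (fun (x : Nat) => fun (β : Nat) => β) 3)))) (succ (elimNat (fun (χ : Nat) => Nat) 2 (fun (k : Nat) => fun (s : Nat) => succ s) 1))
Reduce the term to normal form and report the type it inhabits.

resulting normal form:
  fun (b : Type1) => 7
the term's type:
  Type1 -> Nat


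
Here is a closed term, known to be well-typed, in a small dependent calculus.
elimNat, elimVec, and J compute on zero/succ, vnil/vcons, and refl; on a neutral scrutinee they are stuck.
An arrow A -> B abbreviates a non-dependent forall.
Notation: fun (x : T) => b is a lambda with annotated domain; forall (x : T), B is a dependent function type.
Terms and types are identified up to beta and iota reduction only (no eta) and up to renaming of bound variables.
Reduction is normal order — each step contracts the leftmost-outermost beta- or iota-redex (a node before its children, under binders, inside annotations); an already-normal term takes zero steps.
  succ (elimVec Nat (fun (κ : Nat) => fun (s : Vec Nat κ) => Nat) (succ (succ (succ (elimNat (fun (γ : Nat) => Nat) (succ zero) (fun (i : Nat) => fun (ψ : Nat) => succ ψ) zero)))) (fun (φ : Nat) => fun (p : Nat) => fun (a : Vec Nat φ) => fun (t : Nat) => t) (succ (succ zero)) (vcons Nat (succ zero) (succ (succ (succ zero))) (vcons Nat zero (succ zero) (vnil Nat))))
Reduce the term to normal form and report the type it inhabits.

resulting normal form:
  succ (succ (succ (succ (succ zero))))
type:
  Nat
observation: normalization takes exactly 12 steps under the normal-order strategy.


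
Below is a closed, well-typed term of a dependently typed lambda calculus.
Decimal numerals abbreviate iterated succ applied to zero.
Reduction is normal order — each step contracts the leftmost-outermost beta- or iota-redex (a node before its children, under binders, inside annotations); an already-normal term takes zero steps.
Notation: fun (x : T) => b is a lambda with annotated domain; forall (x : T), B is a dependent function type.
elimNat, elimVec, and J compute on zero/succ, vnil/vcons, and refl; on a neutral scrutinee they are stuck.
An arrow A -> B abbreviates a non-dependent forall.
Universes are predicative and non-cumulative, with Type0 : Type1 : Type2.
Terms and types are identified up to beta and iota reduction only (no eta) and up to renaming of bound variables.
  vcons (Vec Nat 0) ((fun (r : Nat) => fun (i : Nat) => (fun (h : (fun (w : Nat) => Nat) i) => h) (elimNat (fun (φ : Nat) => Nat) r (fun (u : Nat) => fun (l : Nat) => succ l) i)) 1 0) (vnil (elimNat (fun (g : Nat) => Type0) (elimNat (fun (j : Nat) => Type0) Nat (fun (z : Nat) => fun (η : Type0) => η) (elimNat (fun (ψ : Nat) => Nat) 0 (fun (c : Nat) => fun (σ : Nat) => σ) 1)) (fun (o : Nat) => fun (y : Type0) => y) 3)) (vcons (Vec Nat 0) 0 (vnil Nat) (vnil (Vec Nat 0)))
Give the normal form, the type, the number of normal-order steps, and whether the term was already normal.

reduced normal form:
  vcons (Vec Nat 0) 1 (vnil Nat) (vcons (Vec Nat 0) 0 (vnil Nat) (vnil (Vec Nat 0)))
type:
  Vec (Vec Nat 0) 2
steps to reach normal form (normal order): 19
term was already normal: no
first contracted redex: a beta-redex


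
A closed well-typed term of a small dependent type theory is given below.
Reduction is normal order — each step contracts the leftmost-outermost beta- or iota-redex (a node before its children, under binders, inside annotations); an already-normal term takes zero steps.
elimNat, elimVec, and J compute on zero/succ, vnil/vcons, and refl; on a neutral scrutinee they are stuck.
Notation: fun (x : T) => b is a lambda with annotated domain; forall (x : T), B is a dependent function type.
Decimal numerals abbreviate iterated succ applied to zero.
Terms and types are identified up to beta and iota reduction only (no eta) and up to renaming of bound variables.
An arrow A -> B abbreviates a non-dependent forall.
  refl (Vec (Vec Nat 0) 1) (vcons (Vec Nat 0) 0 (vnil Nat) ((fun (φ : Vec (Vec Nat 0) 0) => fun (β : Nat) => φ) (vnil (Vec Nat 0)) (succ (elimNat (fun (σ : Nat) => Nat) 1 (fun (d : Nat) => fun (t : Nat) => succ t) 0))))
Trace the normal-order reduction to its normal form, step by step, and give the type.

normal-order reduction sequence:
  refl (Vec (Vec Nat 0) 1) (vcons (Vec Nat 0) 0 (vnil Nat) ((fun (φ : Vec (Vec Nat 0) 0) => fun (β : Nat) => φ) (vnil (Vec Nat 0)) (succ (elimNat (fun (σ : Nat) => Nat) 1 (fun (d : Nat) => fun (t : Nat) => succ t) 0))))
  ~> refl (Vec (Vec Nat 0) 1) (vcons (Vec Nat 0) 0 (vnil Nat) ((fun (φ : Nat) => vnil (Vec Nat 0)) (succ (elimNat (fun (β : Nat) => Nat) 1 (fun (σ : Nat) => fun (d : Nat) => succ d) 0))))
  ~> refl (Vec (Vec Nat 0) 1) (vcons (Vec Nat 0) 0 (vnil Nat) (vnil (Vec Nat 0)))
inferred type:
  Eq (Vec (Vec Nat 0) 1) (vcons (Vec Nat 0) 0 (vnil Nat) (vnil (Vec Nat 0))) (vcons (Vec Nat 0) 0 (vnil Nat) (vnil (Vec Nat 0)))


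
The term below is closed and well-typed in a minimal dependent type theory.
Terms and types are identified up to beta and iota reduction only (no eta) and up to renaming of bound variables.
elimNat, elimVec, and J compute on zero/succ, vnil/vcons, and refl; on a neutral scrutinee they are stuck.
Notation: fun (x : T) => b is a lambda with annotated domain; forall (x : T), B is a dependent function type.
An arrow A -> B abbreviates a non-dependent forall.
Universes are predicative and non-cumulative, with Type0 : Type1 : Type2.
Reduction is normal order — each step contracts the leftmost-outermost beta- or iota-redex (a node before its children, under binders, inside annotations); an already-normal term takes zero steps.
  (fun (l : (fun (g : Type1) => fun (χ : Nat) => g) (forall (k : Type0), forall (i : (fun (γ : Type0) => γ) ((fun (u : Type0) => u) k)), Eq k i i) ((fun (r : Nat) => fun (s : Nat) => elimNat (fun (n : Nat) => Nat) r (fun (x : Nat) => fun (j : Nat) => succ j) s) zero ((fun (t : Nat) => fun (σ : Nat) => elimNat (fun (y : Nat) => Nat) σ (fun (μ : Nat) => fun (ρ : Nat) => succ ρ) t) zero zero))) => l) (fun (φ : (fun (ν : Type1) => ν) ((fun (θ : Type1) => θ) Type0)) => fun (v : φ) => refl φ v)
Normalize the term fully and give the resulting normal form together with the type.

resulting normal form:
  fun (l : Type0) => fun (g : l) => refl l g
inferred type:
  forall (l : Type0), forall (g : l), Eq l g g


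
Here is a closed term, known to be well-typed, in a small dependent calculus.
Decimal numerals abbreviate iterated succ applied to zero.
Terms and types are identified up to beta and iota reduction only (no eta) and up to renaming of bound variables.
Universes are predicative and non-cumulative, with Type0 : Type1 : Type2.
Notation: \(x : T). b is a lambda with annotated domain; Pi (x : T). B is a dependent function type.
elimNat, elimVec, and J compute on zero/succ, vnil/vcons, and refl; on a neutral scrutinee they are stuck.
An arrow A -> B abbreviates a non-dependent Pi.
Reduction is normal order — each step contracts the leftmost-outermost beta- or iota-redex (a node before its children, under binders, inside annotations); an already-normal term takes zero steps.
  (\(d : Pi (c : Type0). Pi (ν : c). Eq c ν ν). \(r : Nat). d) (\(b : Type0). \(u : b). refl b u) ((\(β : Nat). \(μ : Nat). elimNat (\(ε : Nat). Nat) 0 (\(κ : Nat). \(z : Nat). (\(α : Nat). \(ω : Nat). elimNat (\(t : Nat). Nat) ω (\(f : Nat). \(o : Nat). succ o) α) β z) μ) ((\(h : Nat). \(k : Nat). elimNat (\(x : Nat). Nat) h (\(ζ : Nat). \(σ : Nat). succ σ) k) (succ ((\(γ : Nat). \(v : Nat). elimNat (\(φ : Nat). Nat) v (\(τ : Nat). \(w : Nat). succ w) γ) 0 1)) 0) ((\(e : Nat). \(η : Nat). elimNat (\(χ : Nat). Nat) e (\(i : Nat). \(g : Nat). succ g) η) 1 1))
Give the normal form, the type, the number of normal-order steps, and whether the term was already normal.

reduced normal form:
  \(d : Type0). \(c : d). refl d c
type:
  Pi (d : Type0). Pi (c : d). Eq d c c
reduction steps (normal order): 2
started in normal form: no
first redex: a beta-redex
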